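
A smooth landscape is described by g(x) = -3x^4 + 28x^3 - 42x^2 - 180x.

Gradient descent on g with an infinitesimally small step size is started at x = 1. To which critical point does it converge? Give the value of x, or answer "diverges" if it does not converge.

3

g'(x) = -12(x - 5)(x - 3)(x + 1), so g'(1) = -192.
Gradient descent moves in the -g' direction, i.e. x is increasing.
The nearest critical point in that direction is x = 3, where g'' = 96 > 0 (a local minimum). The iterate converges there.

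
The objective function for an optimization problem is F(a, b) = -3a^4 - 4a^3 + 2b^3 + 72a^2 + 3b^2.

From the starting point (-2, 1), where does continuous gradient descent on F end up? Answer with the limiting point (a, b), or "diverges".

(0, 0)

F is separable, so gradient descent decouples: a follows -∂F/∂a, b follows -∂F/∂b.
∂F/∂a = -12a(a - 3)(a + 4); at a=-2 this is -240, so a increases.
∂F/∂b = 6b(b + 1); at b=1 this is 12, so b decreases.
a converges to its nearest critical value 0 (a local min of the a-part); b converges to 0. The iterate converges to (0, 0).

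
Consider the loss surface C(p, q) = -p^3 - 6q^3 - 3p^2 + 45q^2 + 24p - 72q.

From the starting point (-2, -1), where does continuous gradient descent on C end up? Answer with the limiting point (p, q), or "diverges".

(-4, 1)

C is separable, so gradient descent decouples: p follows -∂C/∂p, q follows -∂C/∂q.
∂C/∂p = -3(p - 2)(p + 4); at p=-2 this is 24, so p decreases.
∂C/∂q = -18(q - 4)(q - 1); at q=-1 this is -180, so q increases.
p converges to its nearest critical value -4 (a local min of the p-part); q converges to 1. The iterate converges to (-4, 1).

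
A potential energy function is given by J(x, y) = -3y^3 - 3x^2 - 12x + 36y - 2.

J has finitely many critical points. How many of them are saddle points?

J separates as a function of x plus a function of y, so ∇J=0 decouples.
∂J/∂x = -6(x + 2) = 0 at x ∈ {-2}; ∂J/∂y = -9(y - 2)(y + 2) = 0 at y ∈ {-2, 2}.
The Hessian is diagonal: diag(J_xx, J_yy). Second derivatives: J_xx(-2)=-6; J_yy(-2)=36, J_yy(2)=-36.
Saddle points occur where the two diagonal entries have opposite signs: (-2, -2). Count: 1.

1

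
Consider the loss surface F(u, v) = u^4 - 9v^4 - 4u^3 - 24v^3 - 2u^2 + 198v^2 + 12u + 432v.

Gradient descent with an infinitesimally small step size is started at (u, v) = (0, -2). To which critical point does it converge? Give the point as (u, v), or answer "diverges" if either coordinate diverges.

F is separable, so gradient descent decouples: u follows -∂F/∂u, v follows -∂F/∂v.
∂F/∂u = 4(u - 3)(u - 1)(u + 1); at u=0 this is 12, so u decreases.
∂F/∂v = -36(v - 3)(v + 1)(v + 4); at v=-2 this is -360, so v increases.
u converges to its nearest critical value -1 (a local min of the u-part); v converges to -1. The iterate converges to (-1, -1).

(-1, -1)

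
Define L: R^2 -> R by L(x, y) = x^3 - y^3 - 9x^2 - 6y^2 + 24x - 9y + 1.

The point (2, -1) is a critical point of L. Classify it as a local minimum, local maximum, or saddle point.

The mixed partial ∂²L/∂x∂y is 0, so the Hessian at any point is diag(L_xx, L_yy) = diag(6(x - 3), -6(y + 2)).
At (2, -1): H = diag(-6, -6).
Both eigenvalues are negative, so H is negative definite: a local maximum.

local maximum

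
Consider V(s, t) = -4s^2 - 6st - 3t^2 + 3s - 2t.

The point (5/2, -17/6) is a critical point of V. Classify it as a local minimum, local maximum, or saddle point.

The Hessian of V is constant: H = [[-8, -6], [-6, -6]].
det(H) = (-8)·(-6) − (-6)² = 12.
det(H) > 0 and tr(H) = -14 < 0, so H is negative definite and the point is a local maximum.

local maximum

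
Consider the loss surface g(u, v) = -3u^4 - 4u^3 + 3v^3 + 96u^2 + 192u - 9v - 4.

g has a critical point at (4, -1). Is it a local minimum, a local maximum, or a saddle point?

local maximum

The mixed partial ∂²g/∂u∂v is 0, so the Hessian at any point is diag(g_uu, g_vv) = diag(12(-3u^2 - 2u + 16), 18v).
At (4, -1): H = diag(-480, -18).
Both eigenvalues are negative, so H is negative definite: a local maximum.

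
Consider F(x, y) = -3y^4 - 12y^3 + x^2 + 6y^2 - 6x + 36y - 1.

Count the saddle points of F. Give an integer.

F separates as a function of x plus a function of y, so ∇F=0 decouples.
∂F/∂x = 2(x - 3) = 0 at x ∈ {3}; ∂F/∂y = -12(y - 1)(y + 1)(y + 3) = 0 at y ∈ {-3, -1, 1}.
The Hessian is diagonal: diag(F_xx, F_yy). Second derivatives: F_xx(3)=2; F_yy(-3)=-96, F_yy(-1)=48, F_yy(1)=-96.
Saddle points occur where the two diagonal entries have opposite signs: (3, -3), (3, 1). Count: 2.

2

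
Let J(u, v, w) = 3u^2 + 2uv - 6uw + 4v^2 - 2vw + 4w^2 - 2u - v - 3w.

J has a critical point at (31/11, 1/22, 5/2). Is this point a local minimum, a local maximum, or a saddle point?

The Hessian is constant: H = [[6, 2, -6], [2, 8, -2], [-6, -2, 8]].
Leading principal minors: Δ₁ = 6, Δ₂ = 44, Δ₃ = 88.
All leading minors are positive, so H is positive definite: a local minimum.

local minimum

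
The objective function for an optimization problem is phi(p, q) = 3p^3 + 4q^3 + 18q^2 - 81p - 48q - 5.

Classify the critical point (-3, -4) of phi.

local maximum

The mixed partial ∂²phi/∂p∂q is 0, so the Hessian at any point is diag(phi_pp, phi_qq) = diag(18p, 12(2q + 3)).
At (-3, -4): H = diag(-54, -60).
Both eigenvalues are negative, so H is negative definite: a local maximum.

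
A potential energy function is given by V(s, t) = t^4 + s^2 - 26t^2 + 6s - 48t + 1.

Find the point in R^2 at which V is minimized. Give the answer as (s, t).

V(s,t) separates as P(s) + Q(t) + 1, so its minimum is min P + min Q + 1.
P'(s) = 2s + 6 vanishes at s ∈ {-3}; Q'(t) = 4(t - 4)(t + 1)(t + 3) vanishes at t ∈ {-3, -1, 4}.
Local minima of P (where P''>0): P(-3)=-9. Local minima of Q: Q(-3)=-9, Q(4)=-352.
So the global minimum of V is P(-3) + Q(4) + 1 = -9 − 352 + 1 = -360, attained at (-3, 4).

(-3, 4)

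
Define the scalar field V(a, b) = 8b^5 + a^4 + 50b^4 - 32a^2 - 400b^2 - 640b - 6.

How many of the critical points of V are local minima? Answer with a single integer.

V separates as a function of a plus a function of b, so ∇V=0 decouples.
∂V/∂a = 4a(a - 4)(a + 4) = 0 at a ∈ {-4, 0, 4}; ∂V/∂b = 40(b - 2)(b + 1)(b + 2)(b + 4) = 0 at b ∈ {-4, -2, -1, 2}.
The Hessian is diagonal: diag(V_aa, V_bb). Second derivatives: V_aa(-4)=128, V_aa(0)=-64, V_aa(4)=128; V_bb(-4)=-1440, V_bb(-2)=320, V_bb(-1)=-360, V_bb(2)=2880.
Local minima occur where both diagonal entries positive: (-4, -2), (-4, 2), (4, -2), (4, 2). Count: 4.

4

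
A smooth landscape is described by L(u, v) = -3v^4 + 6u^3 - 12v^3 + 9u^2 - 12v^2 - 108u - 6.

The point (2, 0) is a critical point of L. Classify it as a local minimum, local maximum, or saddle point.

The mixed partial ∂²L/∂u∂v is 0, so the Hessian at any point is diag(L_uu, L_vv) = diag(18(2u + 1), -12(3v^2 + 6v + 2)).
At (2, 0): H = diag(90, -24).
The eigenvalues have opposite signs, so H is indefinite: a saddle point.

saddle point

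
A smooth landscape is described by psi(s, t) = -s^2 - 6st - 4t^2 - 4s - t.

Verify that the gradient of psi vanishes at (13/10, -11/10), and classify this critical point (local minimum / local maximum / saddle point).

∇psi = (-2s - 6t - 4, -6s - 8t - 1); substituting (13/10, -11/10) gives ∇psi = (0, 0), so (13/10, -11/10) is indeed a critical point.
The Hessian of psi is constant: H = [[-2, -6], [-6, -8]].
det(H) = (-2)·(-8) − (-6)² = -20.
Since det(H) < 0, H is indefinite and the critical point is a saddle point.

saddle point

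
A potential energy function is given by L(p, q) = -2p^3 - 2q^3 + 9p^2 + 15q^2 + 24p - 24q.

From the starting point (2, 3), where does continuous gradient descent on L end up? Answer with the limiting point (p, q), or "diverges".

L is separable, so gradient descent decouples: p follows -∂L/∂p, q follows -∂L/∂q.
∂L/∂p = -6(p - 4)(p + 1); at p=2 this is 36, so p decreases.
∂L/∂q = -6(q - 4)(q - 1); at q=3 this is 12, so q decreases.
p converges to its nearest critical value -1 (a local min of the p-part); q converges to 1. The iterate converges to (-1, 1).

(-1, 1)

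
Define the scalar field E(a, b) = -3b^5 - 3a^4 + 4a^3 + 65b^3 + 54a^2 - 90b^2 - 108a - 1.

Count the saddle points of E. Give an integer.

6

E separates as a function of a plus a function of b, so ∇E=0 decouples.
∂E/∂a = -12(a - 3)(a - 1)(a + 3) = 0 at a ∈ {-3, 1, 3}; ∂E/∂b = -15b(b - 3)(b - 1)(b + 4) = 0 at b ∈ {-4, 0, 1, 3}.
The Hessian is diagonal: diag(E_aa, E_bb). Second derivatives: E_aa(-3)=-288, E_aa(1)=96, E_aa(3)=-144; E_bb(-4)=2100, E_bb(0)=-180, E_bb(1)=150, E_bb(3)=-630.
Saddle points occur where the two diagonal entries have opposite signs: (-3, -4), (-3, 1), (1, 0), (1, 3), (3, -4), (3, 1). Count: 6.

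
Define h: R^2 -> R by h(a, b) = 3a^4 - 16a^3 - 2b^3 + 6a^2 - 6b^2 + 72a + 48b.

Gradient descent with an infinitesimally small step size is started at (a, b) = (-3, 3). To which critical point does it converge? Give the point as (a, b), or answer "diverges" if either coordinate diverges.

h is separable, so gradient descent decouples: a follows -∂h/∂a, b follows -∂h/∂b.
∂h/∂a = 12(a - 3)(a - 2)(a + 1); at a=-3 this is -720, so a increases.
∂h/∂b = -6(b - 2)(b + 4); at b=3 this is -42, so b increases.
The b-coordinate has no critical point in that direction and runs off to infinity.

diverges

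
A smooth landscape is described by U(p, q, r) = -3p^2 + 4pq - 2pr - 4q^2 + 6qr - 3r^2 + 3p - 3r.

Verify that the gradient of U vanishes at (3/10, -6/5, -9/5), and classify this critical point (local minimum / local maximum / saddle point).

∇U = (-6p + 4q - 2r + 3, 4p - 8q + 6r, -2p + 6q - 6r - 3); substituting (3/10, -6/5, -9/5) gives ∇U = (0, 0, 0), so (3/10, -6/5, -9/5) is indeed a critical point.
The Hessian is constant: H = [[-6, 4, -2], [4, -8, 6], [-2, 6, -6]].
Leading principal minors: Δ₁ = -6, Δ₂ = 32, Δ₃ = -40.
The minors alternate sign starting negative (−, +, −), so H is negative definite: a local maximum.

local maximum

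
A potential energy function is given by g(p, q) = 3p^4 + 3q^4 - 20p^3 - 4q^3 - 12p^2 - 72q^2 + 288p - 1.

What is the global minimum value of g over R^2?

g(p,q) separates as A(p) + B(q) − 1, so its minimum is min A + min B − 1.
A'(p) = 12(p - 4)(p - 3)(p + 2) vanishes at p ∈ {-2, 3, 4}; B'(q) = 12q(q - 4)(q + 3) vanishes at q ∈ {-3, 0, 4}.
Local minima of A (where A''>0): A(-2)=-416, A(4)=448. Local minima of B: B(-3)=-297, B(4)=-640.
So the global minimum of g is A(-2) + B(4) − 1 = -416 − 640 − 1 = -1057, attained at (-2, 4).

-1057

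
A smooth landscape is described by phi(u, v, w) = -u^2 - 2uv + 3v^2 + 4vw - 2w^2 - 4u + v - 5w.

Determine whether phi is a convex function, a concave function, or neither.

phi is quadratic, so its Hessian is the constant matrix H = [[-2, -2, 0], [-2, 6, 4], [0, 4, -4]].
Leading principal minors: -2, -16, 96.
Neither pattern holds ⇒ H is indefinite ⇒ neither convex nor concave.

neither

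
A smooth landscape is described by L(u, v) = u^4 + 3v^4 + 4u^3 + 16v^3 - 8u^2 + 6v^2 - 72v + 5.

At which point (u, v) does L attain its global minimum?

(-4, 1)

L(u,v) separates as P(u) + Q(v) + 5, so its minimum is min P + min Q + 5.
P'(u) = 4u(u - 1)(u + 4) vanishes at u ∈ {-4, 0, 1}; Q'(v) = 12(v - 1)(v + 2)(v + 3) vanishes at v ∈ {-3, -2, 1}.
Local minima of P (where P''>0): P(-4)=-128, P(1)=-3. Local minima of Q: Q(-3)=81, Q(1)=-47.
So the global minimum of L is P(-4) + Q(1) + 5 = -128 − 47 + 5 = -170, attained at (-4, 1).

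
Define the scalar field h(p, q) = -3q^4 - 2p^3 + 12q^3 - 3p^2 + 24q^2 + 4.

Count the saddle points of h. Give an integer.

h separates as a function of p plus a function of q, so ∇h=0 decouples.
∂h/∂p = -6p(p + 1) = 0 at p ∈ {-1, 0}; ∂h/∂q = -12q(q - 4)(q + 1) = 0 at q ∈ {-1, 0, 4}.
The Hessian is diagonal: diag(h_pp, h_qq). Second derivatives: h_pp(-1)=6, h_pp(0)=-6; h_qq(-1)=-60, h_qq(0)=48, h_qq(4)=-240.
Saddle points occur where the two diagonal entries have opposite signs: (-1, -1), (-1, 4), (0, 0). Count: 3.

3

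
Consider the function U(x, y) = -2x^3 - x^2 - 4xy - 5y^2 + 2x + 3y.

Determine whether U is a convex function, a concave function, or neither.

neither

The term -2x^3 is cubic, so the Hessian is not constant.
∂²U/∂x² = -12x - 2, which takes both signs as x varies (negative for sufficiently large x). A diagonal entry of the Hessian changing sign means the Hessian is neither positive- nor negative-semidefinite on all of R^2.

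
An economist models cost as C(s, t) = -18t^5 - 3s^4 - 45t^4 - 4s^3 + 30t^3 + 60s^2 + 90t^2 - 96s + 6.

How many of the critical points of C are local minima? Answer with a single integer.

2

C separates as a function of s plus a function of t, so ∇C=0 decouples.
∂C/∂s = -12(s - 2)(s - 1)(s + 4) = 0 at s ∈ {-4, 1, 2}; ∂C/∂t = -90t(t - 1)(t + 1)(t + 2) = 0 at t ∈ {-2, -1, 0, 1}.
The Hessian is diagonal: diag(C_ss, C_tt). Second derivatives: C_ss(-4)=-360, C_ss(1)=60, C_ss(2)=-72; C_tt(-2)=540, C_tt(-1)=-180, C_tt(0)=180, C_tt(1)=-540.
Local minima occur where both diagonal entries positive: (1, -2), (1, 0). Count: 2.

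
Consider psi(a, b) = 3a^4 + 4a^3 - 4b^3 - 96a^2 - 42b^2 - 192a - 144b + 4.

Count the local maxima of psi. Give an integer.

psi separates as a function of a plus a function of b, so ∇psi=0 decouples.
∂psi/∂a = 12(a - 4)(a + 1)(a + 4) = 0 at a ∈ {-4, -1, 4}; ∂psi/∂b = -12(b + 3)(b + 4) = 0 at b ∈ {-4, -3}.
The Hessian is diagonal: diag(psi_aa, psi_bb). Second derivatives: psi_aa(-4)=288, psi_aa(-1)=-180, psi_aa(4)=480; psi_bb(-4)=12, psi_bb(-3)=-12.
Local maxima occur where both diagonal entries negative: (-1, -3). Count: 1.

1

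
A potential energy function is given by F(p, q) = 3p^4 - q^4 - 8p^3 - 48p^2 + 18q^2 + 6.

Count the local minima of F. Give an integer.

2

F separates as a function of p plus a function of q, so ∇F=0 decouples.
∂F/∂p = 12p(p - 4)(p + 2) = 0 at p ∈ {-2, 0, 4}; ∂F/∂q = -4q(q - 3)(q + 3) = 0 at q ∈ {-3, 0, 3}.
The Hessian is diagonal: diag(F_pp, F_qq). Second derivatives: F_pp(-2)=144, F_pp(0)=-96, F_pp(4)=288; F_qq(-3)=-72, F_qq(0)=36, F_qq(3)=-72.
Local minima occur where both diagonal entries positive: (-2, 0), (4, 0). Count: 2.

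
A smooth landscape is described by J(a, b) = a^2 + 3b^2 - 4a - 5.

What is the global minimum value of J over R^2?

J(a,b) separates as P(a) + Q(b) − 5, so its minimum is min P + min Q − 5.
P'(a) = 2a - 4 vanishes at a ∈ {2}; Q'(b) = 6b vanishes at b ∈ {0}.
Local minima of P (where P''>0): P(2)=-4. Local minima of Q: Q(0)=0.
So the global minimum of J is P(2) + Q(0) − 5 = -4 + 0 − 5 = -9, attained at (2, 0).

-9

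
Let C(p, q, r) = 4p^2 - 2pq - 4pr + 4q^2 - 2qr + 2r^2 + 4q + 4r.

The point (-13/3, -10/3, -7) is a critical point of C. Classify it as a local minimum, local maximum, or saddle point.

local minimum

The Hessian is constant: H = [[8, -2, -4], [-2, 8, -2], [-4, -2, 4]].
Leading principal minors: Δ₁ = 8, Δ₂ = 60, Δ₃ = 48.
All leading minors are positive, so H is positive definite: a local minimum.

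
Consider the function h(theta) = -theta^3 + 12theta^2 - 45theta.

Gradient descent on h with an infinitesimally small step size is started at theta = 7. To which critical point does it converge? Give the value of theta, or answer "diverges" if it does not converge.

diverges

h'(theta) = -3(theta - 5)(theta - 3), so h'(7) = -24.
Gradient descent moves in the -h' direction, i.e. theta is increasing.
There is no critical point above theta=7, and h' keeps the same sign, so the iterate runs off to +∞.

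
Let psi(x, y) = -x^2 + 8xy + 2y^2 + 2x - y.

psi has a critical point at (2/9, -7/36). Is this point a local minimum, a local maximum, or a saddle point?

The Hessian of psi is constant: H = [[-2, 8], [8, 4]].
det(H) = (-2)·4 − 8² = -72.
Since det(H) < 0, H is indefinite and the critical point is a saddle point.

saddle point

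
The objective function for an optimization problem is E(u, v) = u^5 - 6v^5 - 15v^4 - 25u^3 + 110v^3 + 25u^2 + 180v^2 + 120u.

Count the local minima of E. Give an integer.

E separates as a function of u plus a function of v, so ∇E=0 decouples.
∂E/∂u = 5(u - 3)(u - 2)(u + 1)(u + 4) = 0 at u ∈ {-4, -1, 2, 3}; ∂E/∂v = -30v(v - 3)(v + 1)(v + 4) = 0 at v ∈ {-4, -1, 0, 3}.
The Hessian is diagonal: diag(E_uu, E_vv). Second derivatives: E_uu(-4)=-630, E_uu(-1)=180, E_uu(2)=-90, E_uu(3)=140; E_vv(-4)=2520, E_vv(-1)=-360, E_vv(0)=360, E_vv(3)=-2520.
Local minima occur where both diagonal entries positive: (-1, -4), (-1, 0), (3, -4), (3, 0). Count: 4.

4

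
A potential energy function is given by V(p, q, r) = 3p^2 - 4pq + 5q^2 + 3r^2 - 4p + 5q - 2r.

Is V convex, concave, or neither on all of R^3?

convex

V is quadratic, so its Hessian is the constant matrix H = [[6, -4, 0], [-4, 10, 0], [0, 0, 6]].
Leading principal minors: 6, 44, 264.
All positive ⇒ H ≻ 0 ⇒ convex.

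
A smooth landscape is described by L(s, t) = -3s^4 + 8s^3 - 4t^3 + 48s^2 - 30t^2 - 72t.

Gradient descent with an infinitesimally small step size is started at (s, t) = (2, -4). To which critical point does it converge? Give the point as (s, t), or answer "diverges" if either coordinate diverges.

L is separable, so gradient descent decouples: s follows -∂L/∂s, t follows -∂L/∂t.
∂L/∂s = -12s(s - 4)(s + 2); at s=2 this is 192, so s decreases.
∂L/∂t = -12(t + 2)(t + 3); at t=-4 this is -24, so t increases.
s converges to its nearest critical value 0 (a local min of the s-part); t converges to -3. The iterate converges to (0, -3).

(0, -3)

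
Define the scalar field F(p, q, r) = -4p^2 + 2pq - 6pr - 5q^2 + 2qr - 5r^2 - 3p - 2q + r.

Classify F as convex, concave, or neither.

concave

F is quadratic, so its Hessian is the constant matrix H = [[-8, 2, -6], [2, -10, 2], [-6, 2, -10]].
Leading principal minors: -8, 76, -416.
Signs alternate −, +, − ⇒ H ≺ 0 ⇒ concave.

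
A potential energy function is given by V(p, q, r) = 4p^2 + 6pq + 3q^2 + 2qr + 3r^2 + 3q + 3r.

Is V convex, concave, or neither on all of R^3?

V is quadratic, so its Hessian is the constant matrix H = [[8, 6, 0], [6, 6, 2], [0, 2, 6]].
Leading principal minors: 8, 12, 40.
All positive ⇒ H ≻ 0 ⇒ convex.

convex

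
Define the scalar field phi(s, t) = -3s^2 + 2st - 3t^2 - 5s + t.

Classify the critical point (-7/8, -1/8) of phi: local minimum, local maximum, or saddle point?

local maximum

The Hessian of phi is constant: H = [[-6, 2], [2, -6]].
det(H) = (-6)·(-6) − 2² = 32.
det(H) > 0 and tr(H) = -12 < 0, so H is negative definite and the point is a local maximum.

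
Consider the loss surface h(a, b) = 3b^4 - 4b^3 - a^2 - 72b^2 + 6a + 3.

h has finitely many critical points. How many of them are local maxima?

1

h separates as a function of a plus a function of b, so ∇h=0 decouples.
∂h/∂a = -2(a - 3) = 0 at a ∈ {3}; ∂h/∂b = 12b(b - 4)(b + 3) = 0 at b ∈ {-3, 0, 4}.
The Hessian is diagonal: diag(h_aa, h_bb). Second derivatives: h_aa(3)=-2; h_bb(-3)=252, h_bb(0)=-144, h_bb(4)=336.
Local maxima occur where both diagonal entries negative: (3, 0). Count: 1.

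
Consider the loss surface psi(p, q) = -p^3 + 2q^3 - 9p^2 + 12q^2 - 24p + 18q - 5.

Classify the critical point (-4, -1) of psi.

The mixed partial ∂²psi/∂p∂q is 0, so the Hessian at any point is diag(psi_pp, psi_qq) = diag(-6(p + 3), 12(q + 2)).
At (-4, -1): H = diag(6, 12).
Both eigenvalues are positive, so H is positive definite: a local minimum.

local minimum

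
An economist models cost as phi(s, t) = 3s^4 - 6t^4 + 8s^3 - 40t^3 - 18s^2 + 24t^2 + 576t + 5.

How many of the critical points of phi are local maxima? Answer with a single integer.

phi separates as a function of s plus a function of t, so ∇phi=0 decouples.
∂phi/∂s = 12s(s - 1)(s + 3) = 0 at s ∈ {-3, 0, 1}; ∂phi/∂t = -24(t - 2)(t + 3)(t + 4) = 0 at t ∈ {-4, -3, 2}.
The Hessian is diagonal: diag(phi_ss, phi_tt). Second derivatives: phi_ss(-3)=144, phi_ss(0)=-36, phi_ss(1)=48; phi_tt(-4)=-144, phi_tt(-3)=120, phi_tt(2)=-720.
Local maxima occur where both diagonal entries negative: (0, -4), (0, 2). Count: 2.

2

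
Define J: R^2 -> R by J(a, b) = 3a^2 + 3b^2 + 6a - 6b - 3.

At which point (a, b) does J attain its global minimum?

(-1, 1)

J(a,b) separates as P(a) + Q(b) − 3, so its minimum is min P + min Q − 3.
P'(a) = 6a + 6 vanishes at a ∈ {-1}; Q'(b) = 6b - 6 vanishes at b ∈ {1}.
Local minima of P (where P''>0): P(-1)=-3. Local minima of Q: Q(1)=-3.
So the global minimum of J is P(-1) + Q(1) − 3 = -3 − 3 − 3 = -9, attained at (-1, 1).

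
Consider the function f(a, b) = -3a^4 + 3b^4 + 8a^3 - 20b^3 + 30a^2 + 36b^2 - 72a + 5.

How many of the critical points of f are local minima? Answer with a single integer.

2

f separates as a function of a plus a function of b, so ∇f=0 decouples.
∂f/∂a = -12(a - 3)(a - 1)(a + 2) = 0 at a ∈ {-2, 1, 3}; ∂f/∂b = 12b(b - 3)(b - 2) = 0 at b ∈ {0, 2, 3}.
The Hessian is diagonal: diag(f_aa, f_bb). Second derivatives: f_aa(-2)=-180, f_aa(1)=72, f_aa(3)=-120; f_bb(0)=72, f_bb(2)=-24, f_bb(3)=36.
Local minima occur where both diagonal entries positive: (1, 0), (1, 3). Count: 2.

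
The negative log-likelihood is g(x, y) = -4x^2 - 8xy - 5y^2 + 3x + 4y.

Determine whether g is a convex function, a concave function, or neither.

concave

g is quadratic, so its Hessian is the constant matrix H = [[-8, -8], [-8, -10]].
det(H) = 16, tr(H) = -18.
det(H) > 0 and tr(H) < 0, so H is negative definite everywhere: concave.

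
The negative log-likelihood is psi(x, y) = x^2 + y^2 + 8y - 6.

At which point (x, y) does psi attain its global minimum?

psi(x,y) separates as P(x) + Q(y) − 6, so its minimum is min P + min Q − 6.
P'(x) = 2x vanishes at x ∈ {0}; Q'(y) = 2y + 8 vanishes at y ∈ {-4}.
Local minima of P (where P''>0): P(0)=0. Local minima of Q: Q(-4)=-16.
So the global minimum of psi is P(0) + Q(-4) − 6 = 0 − 16 − 6 = -22, attained at (0, -4).

(0, -4)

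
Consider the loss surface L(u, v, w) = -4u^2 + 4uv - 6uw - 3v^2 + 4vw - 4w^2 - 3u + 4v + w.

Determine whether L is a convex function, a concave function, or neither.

L is quadratic, so its Hessian is the constant matrix H = [[-8, 4, -6], [4, -6, 4], [-6, 4, -8]].
Leading principal minors: -8, 32, -104.
Signs alternate −, +, − ⇒ H ≺ 0 ⇒ concave.

concave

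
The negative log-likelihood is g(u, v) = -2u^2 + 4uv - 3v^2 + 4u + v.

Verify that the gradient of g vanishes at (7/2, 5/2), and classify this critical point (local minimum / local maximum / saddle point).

local maximum

∇g = (-4u + 4v + 4, 4u - 6v + 1); substituting (7/2, 5/2) gives ∇g = (0, 0), so (7/2, 5/2) is indeed a critical point.
The Hessian of g is constant: H = [[-4, 4], [4, -6]].
det(H) = (-4)·(-6) − 4² = 8.
det(H) > 0 and tr(H) = -10 < 0, so H is negative definite and the point is a local maximum.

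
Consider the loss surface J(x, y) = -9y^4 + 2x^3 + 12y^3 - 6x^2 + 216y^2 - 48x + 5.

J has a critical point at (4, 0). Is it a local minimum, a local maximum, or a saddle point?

local minimum

The mixed partial ∂²J/∂x∂y is 0, so the Hessian at any point is diag(J_xx, J_yy) = diag(12(x - 1), 36(-3y^2 + 2y + 12)).
At (4, 0): H = diag(36, 432).
Both eigenvalues are positive, so H is positive definite: a local minimum.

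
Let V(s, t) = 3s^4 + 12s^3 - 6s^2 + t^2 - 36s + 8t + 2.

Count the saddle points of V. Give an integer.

V separates as a function of s plus a function of t, so ∇V=0 decouples.
∂V/∂s = 12(s - 1)(s + 1)(s + 3) = 0 at s ∈ {-3, -1, 1}; ∂V/∂t = 2(t + 4) = 0 at t ∈ {-4}.
The Hessian is diagonal: diag(V_ss, V_tt). Second derivatives: V_ss(-3)=96, V_ss(-1)=-48, V_ss(1)=96; V_tt(-4)=2.
Saddle points occur where the two diagonal entries have opposite signs: (-1, -4). Count: 1.

1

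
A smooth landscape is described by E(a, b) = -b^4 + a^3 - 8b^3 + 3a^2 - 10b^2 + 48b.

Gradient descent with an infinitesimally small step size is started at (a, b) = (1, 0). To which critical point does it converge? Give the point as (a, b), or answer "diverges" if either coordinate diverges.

(0, -3)

E is separable, so gradient descent decouples: a follows -∂E/∂a, b follows -∂E/∂b.
∂E/∂a = 3a(a + 2); at a=1 this is 9, so a decreases.
∂E/∂b = -4(b - 1)(b + 3)(b + 4); at b=0 this is 48, so b decreases.
a converges to its nearest critical value 0 (a local min of the a-part); b converges to -3. The iterate converges to (0, -3).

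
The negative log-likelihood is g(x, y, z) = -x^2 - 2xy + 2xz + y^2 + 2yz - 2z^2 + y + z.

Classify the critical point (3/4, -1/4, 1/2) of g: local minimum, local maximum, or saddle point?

The Hessian is constant: H = [[-2, -2, 2], [-2, 2, 2], [2, 2, -4]].
Leading principal minors: Δ₁ = -2, Δ₂ = -8, Δ₃ = 16.
The minors fit neither the all-positive nor the alternating-sign pattern, so H is indefinite: a saddle point.

saddle point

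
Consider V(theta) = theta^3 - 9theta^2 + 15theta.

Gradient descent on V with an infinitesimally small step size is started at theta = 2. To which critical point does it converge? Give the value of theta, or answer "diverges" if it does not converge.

V'(theta) = 3(theta - 5)(theta - 1), so V'(2) = -9.
Gradient descent moves in the -V' direction, i.e. theta is increasing.
The nearest critical point in that direction is theta = 5, where V'' = 12 > 0 (a local minimum). The iterate converges there.

5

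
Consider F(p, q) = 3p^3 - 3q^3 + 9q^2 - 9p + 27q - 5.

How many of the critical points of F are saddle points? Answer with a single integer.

F separates as a function of p plus a function of q, so ∇F=0 decouples.
∂F/∂p = 9(p - 1)(p + 1) = 0 at p ∈ {-1, 1}; ∂F/∂q = -9(q - 3)(q + 1) = 0 at q ∈ {-1, 3}.
The Hessian is diagonal: diag(F_pp, F_qq). Second derivatives: F_pp(-1)=-18, F_pp(1)=18; F_qq(-1)=36, F_qq(3)=-36.
Saddle points occur where the two diagonal entries have opposite signs: (-1, -1), (1, 3). Count: 2.

2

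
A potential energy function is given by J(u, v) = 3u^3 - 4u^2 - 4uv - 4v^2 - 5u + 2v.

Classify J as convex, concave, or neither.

neither

The term 3u^3 is cubic, so the Hessian is not constant.
∂²J/∂u² = 18u - 8, which takes both signs as u varies (negative for sufficiently negative u). A diagonal entry of the Hessian changing sign means the Hessian is neither positive- nor negative-semidefinite on all of R^2.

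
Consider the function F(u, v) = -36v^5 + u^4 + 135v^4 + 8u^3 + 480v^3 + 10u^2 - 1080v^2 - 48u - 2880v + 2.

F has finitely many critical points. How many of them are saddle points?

F separates as a function of u plus a function of v, so ∇F=0 decouples.
∂F/∂u = 4(u - 1)(u + 3)(u + 4) = 0 at u ∈ {-4, -3, 1}; ∂F/∂v = -180(v - 4)(v - 2)(v + 1)(v + 2) = 0 at v ∈ {-2, -1, 2, 4}.
The Hessian is diagonal: diag(F_uu, F_vv). Second derivatives: F_uu(-4)=20, F_uu(-3)=-16, F_uu(1)=80; F_vv(-2)=4320, F_vv(-1)=-2700, F_vv(2)=4320, F_vv(4)=-10800.
Saddle points occur where the two diagonal entries have opposite signs: (-4, -1), (-4, 4), (-3, -2), (-3, 2), (1, -1), (1, 4). Count: 6.

6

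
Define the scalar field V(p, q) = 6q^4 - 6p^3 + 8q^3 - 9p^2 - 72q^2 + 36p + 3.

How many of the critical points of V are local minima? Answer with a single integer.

V separates as a function of p plus a function of q, so ∇V=0 decouples.
∂V/∂p = -18(p - 1)(p + 2) = 0 at p ∈ {-2, 1}; ∂V/∂q = 24q(q - 2)(q + 3) = 0 at q ∈ {-3, 0, 2}.
The Hessian is diagonal: diag(V_pp, V_qq). Second derivatives: V_pp(-2)=54, V_pp(1)=-54; V_qq(-3)=360, V_qq(0)=-144, V_qq(2)=240.
Local minima occur where both diagonal entries positive: (-2, -3), (-2, 2). Count: 2.

2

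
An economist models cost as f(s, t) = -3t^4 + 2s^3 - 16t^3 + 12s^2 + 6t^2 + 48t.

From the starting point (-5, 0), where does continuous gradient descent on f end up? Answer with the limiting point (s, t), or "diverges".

f is separable, so gradient descent decouples: s follows -∂f/∂s, t follows -∂f/∂t.
∂f/∂s = 6s(s + 4); at s=-5 this is 30, so s decreases.
∂f/∂t = -12(t - 1)(t + 1)(t + 4); at t=0 this is 48, so t decreases.
The s-coordinate has no critical point in that direction and runs off to infinity.

diverges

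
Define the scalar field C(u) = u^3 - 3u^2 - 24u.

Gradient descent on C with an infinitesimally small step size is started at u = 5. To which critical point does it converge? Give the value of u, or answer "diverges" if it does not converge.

C'(u) = 3(u - 4)(u + 2), so C'(5) = 21.
Gradient descent moves in the -C' direction, i.e. u is decreasing.
The nearest critical point in that direction is u = 4, where C'' = 18 > 0 (a local minimum). The iterate converges there.

4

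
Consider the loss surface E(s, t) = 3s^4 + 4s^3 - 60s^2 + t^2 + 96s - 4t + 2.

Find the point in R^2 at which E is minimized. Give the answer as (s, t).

(-4, 2)

E(s,t) separates as P(s) + Q(t) + 2, so its minimum is min P + min Q + 2.
P'(s) = 12(s - 2)(s - 1)(s + 4) vanishes at s ∈ {-4, 1, 2}; Q'(t) = 2(t - 2) vanishes at t ∈ {2}.
Local minima of P (where P''>0): P(-4)=-832, P(2)=32. Local minima of Q: Q(2)=-4.
So the global minimum of E is P(-4) + Q(2) + 2 = -832 − 4 + 2 = -834, attained at (-4, 2).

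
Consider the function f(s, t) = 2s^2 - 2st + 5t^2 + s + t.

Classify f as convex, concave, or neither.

f is quadratic, so its Hessian is the constant matrix H = [[4, -2], [-2, 10]].
det(H) = 36, tr(H) = 14.
det(H) > 0 and tr(H) > 0, so H is positive definite everywhere: convex.

convex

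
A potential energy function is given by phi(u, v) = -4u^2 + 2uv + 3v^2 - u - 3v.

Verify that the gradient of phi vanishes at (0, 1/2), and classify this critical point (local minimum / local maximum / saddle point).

∇phi = (-8u + 2v - 1, 2u + 6v - 3); substituting (0, 1/2) gives ∇phi = (0, 0), so (0, 1/2) is indeed a critical point.
The Hessian of phi is constant: H = [[-8, 2], [2, 6]].
det(H) = (-8)·6 − 2² = -52.
Since det(H) < 0, H is indefinite and the critical point is a saddle point.

saddle point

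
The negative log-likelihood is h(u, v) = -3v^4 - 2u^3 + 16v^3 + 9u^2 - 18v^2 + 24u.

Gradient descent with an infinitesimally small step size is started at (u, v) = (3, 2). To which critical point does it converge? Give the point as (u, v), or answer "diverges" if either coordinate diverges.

h is separable, so gradient descent decouples: u follows -∂h/∂u, v follows -∂h/∂v.
∂h/∂u = -6(u - 4)(u + 1); at u=3 this is 24, so u decreases.
∂h/∂v = -12v(v - 3)(v - 1); at v=2 this is 24, so v decreases.
u converges to its nearest critical value -1 (a local min of the u-part); v converges to 1. The iterate converges to (-1, 1).

(-1, 1)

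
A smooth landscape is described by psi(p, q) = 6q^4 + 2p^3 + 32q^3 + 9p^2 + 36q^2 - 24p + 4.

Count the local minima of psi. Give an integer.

2

psi separates as a function of p plus a function of q, so ∇psi=0 decouples.
∂psi/∂p = 6(p - 1)(p + 4) = 0 at p ∈ {-4, 1}; ∂psi/∂q = 24q(q + 1)(q + 3) = 0 at q ∈ {-3, -1, 0}.
The Hessian is diagonal: diag(psi_pp, psi_qq). Second derivatives: psi_pp(-4)=-30, psi_pp(1)=30; psi_qq(-3)=144, psi_qq(-1)=-48, psi_qq(0)=72.
Local minima occur where both diagonal entries positive: (1, -3), (1, 0). Count: 2.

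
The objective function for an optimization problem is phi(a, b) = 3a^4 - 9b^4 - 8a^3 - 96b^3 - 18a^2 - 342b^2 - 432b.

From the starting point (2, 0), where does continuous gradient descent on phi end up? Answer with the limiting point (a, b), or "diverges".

phi is separable, so gradient descent decouples: a follows -∂phi/∂a, b follows -∂phi/∂b.
∂phi/∂a = 12a(a - 3)(a + 1); at a=2 this is -72, so a increases.
∂phi/∂b = -36(b + 1)(b + 3)(b + 4); at b=0 this is -432, so b increases.
The b-coordinate has no critical point in that direction and runs off to infinity.

diverges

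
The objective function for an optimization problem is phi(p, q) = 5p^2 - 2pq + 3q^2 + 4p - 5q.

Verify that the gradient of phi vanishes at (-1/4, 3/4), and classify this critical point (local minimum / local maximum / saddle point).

local minimum

∇phi = (10p - 2q + 4, -2p + 6q - 5); substituting (-1/4, 3/4) gives ∇phi = (0, 0), so (-1/4, 3/4) is indeed a critical point.
The Hessian of phi is constant: H = [[10, -2], [-2, 6]].
det(H) = 10·6 − (-2)² = 56.
det(H) > 0 and tr(H) = 16 > 0, so H is positive definite and the point is a local minimum.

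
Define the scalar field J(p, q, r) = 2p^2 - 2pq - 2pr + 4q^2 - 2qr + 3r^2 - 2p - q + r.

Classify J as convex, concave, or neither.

convex

J is quadratic, so its Hessian is the constant matrix H = [[4, -2, -2], [-2, 8, -2], [-2, -2, 6]].
Leading principal minors: 4, 28, 104.
All positive ⇒ H ≻ 0 ⇒ convex.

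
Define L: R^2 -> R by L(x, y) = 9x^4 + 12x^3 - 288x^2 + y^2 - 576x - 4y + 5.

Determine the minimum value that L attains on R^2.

L(x,y) separates as P(x) + Q(y) + 5, so its minimum is min P + min Q + 5.
P'(x) = 36(x - 4)(x + 1)(x + 4) vanishes at x ∈ {-4, -1, 4}; Q'(y) = 2y - 4 vanishes at y ∈ {2}.
Local minima of P (where P''>0): P(-4)=-768, P(4)=-3840. Local minima of Q: Q(2)=-4.
So the global minimum of L is P(4) + Q(2) + 5 = -3840 − 4 + 5 = -3839, attained at (4, 2).

-3839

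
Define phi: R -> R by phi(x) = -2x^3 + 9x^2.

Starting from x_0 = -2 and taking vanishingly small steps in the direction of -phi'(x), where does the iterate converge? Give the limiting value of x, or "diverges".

phi'(x) = -6x(x - 3), so phi'(-2) = -60.
Gradient descent moves in the -phi' direction, i.e. x is increasing.
The nearest critical point in that direction is x = 0, where phi'' = 18 > 0 (a local minimum). The iterate converges there.

0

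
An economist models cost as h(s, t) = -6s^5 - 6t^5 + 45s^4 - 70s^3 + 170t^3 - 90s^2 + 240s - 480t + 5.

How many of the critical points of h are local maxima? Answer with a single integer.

4

h separates as a function of s plus a function of t, so ∇h=0 decouples.
∂h/∂s = -30(s - 4)(s - 2)(s - 1)(s + 1) = 0 at s ∈ {-1, 1, 2, 4}; ∂h/∂t = -30(t - 4)(t - 1)(t + 1)(t + 4) = 0 at t ∈ {-4, -1, 1, 4}.
The Hessian is diagonal: diag(h_ss, h_tt). Second derivatives: h_ss(-1)=900, h_ss(1)=-180, h_ss(2)=180, h_ss(4)=-900; h_tt(-4)=3600, h_tt(-1)=-900, h_tt(1)=900, h_tt(4)=-3600.
Local maxima occur where both diagonal entries negative: (1, -1), (1, 4), (4, -1), (4, 4). Count: 4.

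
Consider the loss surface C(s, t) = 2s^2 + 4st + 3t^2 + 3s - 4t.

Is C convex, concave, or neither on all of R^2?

C is quadratic, so its Hessian is the constant matrix H = [[4, 4], [4, 6]].
det(H) = 8, tr(H) = 10.
det(H) > 0 and tr(H) > 0, so H is positive definite everywhere: convex.

convex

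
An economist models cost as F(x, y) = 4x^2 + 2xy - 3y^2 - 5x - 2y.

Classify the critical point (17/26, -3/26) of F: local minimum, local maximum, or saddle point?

saddle point

The Hessian of F is constant: H = [[8, 2], [2, -6]].
det(H) = 8·(-6) − 2² = -52.
Since det(H) < 0, H is indefinite and the critical point is a saddle point.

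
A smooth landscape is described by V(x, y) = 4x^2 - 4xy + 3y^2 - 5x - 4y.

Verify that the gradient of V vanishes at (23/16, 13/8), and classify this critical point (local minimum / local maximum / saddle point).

local minimum

∇V = (8x - 4y - 5, -4x + 6y - 4); substituting (23/16, 13/8) gives ∇V = (0, 0), so (23/16, 13/8) is indeed a critical point.
The Hessian of V is constant: H = [[8, -4], [-4, 6]].
det(H) = 8·6 − (-4)² = 32.
det(H) > 0 and tr(H) = 14 > 0, so H is positive definite and the point is a local minimum.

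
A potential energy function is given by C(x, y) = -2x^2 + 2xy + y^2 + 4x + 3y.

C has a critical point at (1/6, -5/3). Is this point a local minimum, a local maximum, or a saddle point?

saddle point

The Hessian of C is constant: H = [[-4, 2], [2, 2]].
det(H) = (-4)·2 − 2² = -12.
Since det(H) < 0, H is indefinite and the critical point is a saddle point.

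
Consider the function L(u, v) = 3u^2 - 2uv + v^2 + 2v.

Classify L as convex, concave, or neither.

L is quadratic, so its Hessian is the constant matrix H = [[6, -2], [-2, 2]].
det(H) = 8, tr(H) = 8.
det(H) > 0 and tr(H) > 0, so H is positive definite everywhere: convex.

convex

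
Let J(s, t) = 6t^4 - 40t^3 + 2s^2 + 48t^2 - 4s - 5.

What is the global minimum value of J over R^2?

J(s,t) separates as P(s) + Q(t) − 5, so its minimum is min P + min Q − 5.
P'(s) = 4s - 4 vanishes at s ∈ {1}; Q'(t) = 24t(t - 4)(t - 1) vanishes at t ∈ {0, 1, 4}.
Local minima of P (where P''>0): P(1)=-2. Local minima of Q: Q(0)=0, Q(4)=-256.
So the global minimum of J is P(1) + Q(4) − 5 = -2 − 256 − 5 = -263, attained at (1, 4).

-263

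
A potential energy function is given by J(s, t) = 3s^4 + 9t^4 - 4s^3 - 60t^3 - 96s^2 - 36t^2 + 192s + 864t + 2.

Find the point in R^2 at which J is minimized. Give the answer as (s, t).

(-4, -2)

J(s,t) separates as P(s) + Q(t) + 2, so its minimum is min P + min Q + 2.
P'(s) = 12(s - 4)(s - 1)(s + 4) vanishes at s ∈ {-4, 1, 4}; Q'(t) = 36(t - 4)(t - 3)(t + 2) vanishes at t ∈ {-2, 3, 4}.
Local minima of P (where P''>0): P(-4)=-1280, P(4)=-256. Local minima of Q: Q(-2)=-1248, Q(4)=1344.
So the global minimum of J is P(-4) + Q(-2) + 2 = -1280 − 1248 + 2 = -2526, attained at (-4, -2).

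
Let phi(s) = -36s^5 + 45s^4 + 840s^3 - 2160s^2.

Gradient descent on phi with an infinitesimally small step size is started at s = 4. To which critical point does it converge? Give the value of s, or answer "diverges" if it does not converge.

phi'(s) = -180s(s - 3)(s - 2)(s + 4), so phi'(4) = -11520.
Gradient descent moves in the -phi' direction, i.e. s is increasing.
There is no critical point above s=4, and phi' keeps the same sign, so the iterate runs off to +∞.

diverges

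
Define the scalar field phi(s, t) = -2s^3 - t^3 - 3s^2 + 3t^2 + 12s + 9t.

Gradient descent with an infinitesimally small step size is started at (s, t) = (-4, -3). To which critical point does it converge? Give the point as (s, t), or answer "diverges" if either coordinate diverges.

phi is separable, so gradient descent decouples: s follows -∂phi/∂s, t follows -∂phi/∂t.
∂phi/∂s = -6(s - 1)(s + 2); at s=-4 this is -60, so s increases.
∂phi/∂t = -3(t - 3)(t + 1); at t=-3 this is -36, so t increases.
s converges to its nearest critical value -2 (a local min of the s-part); t converges to -1. The iterate converges to (-2, -1).

(-2, -1)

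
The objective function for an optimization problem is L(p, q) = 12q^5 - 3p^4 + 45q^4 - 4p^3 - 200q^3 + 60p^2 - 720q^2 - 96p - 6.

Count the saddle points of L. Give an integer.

L separates as a function of p plus a function of q, so ∇L=0 decouples.
∂L/∂p = -12(p - 2)(p - 1)(p + 4) = 0 at p ∈ {-4, 1, 2}; ∂L/∂q = 60q(q - 3)(q + 2)(q + 4) = 0 at q ∈ {-4, -2, 0, 3}.
The Hessian is diagonal: diag(L_pp, L_qq). Second derivatives: L_pp(-4)=-360, L_pp(1)=60, L_pp(2)=-72; L_qq(-4)=-3360, L_qq(-2)=1200, L_qq(0)=-1440, L_qq(3)=6300.
Saddle points occur where the two diagonal entries have opposite signs: (-4, -2), (-4, 3), (1, -4), (1, 0), (2, -2), (2, 3). Count: 6.

6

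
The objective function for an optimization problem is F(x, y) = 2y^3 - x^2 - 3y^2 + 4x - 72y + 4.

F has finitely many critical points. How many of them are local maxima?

1

F separates as a function of x plus a function of y, so ∇F=0 decouples.
∂F/∂x = -2(x - 2) = 0 at x ∈ {2}; ∂F/∂y = 6(y - 4)(y + 3) = 0 at y ∈ {-3, 4}.
The Hessian is diagonal: diag(F_xx, F_yy). Second derivatives: F_xx(2)=-2; F_yy(-3)=-42, F_yy(4)=42.
Local maxima occur where both diagonal entries negative: (2, -3). Count: 1.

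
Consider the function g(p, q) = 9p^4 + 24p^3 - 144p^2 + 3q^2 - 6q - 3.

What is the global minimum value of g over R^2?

-1542

g(p,q) separates as A(p) + B(q) − 3, so its minimum is min A + min B − 3.
A'(p) = 36p(p - 2)(p + 4) vanishes at p ∈ {-4, 0, 2}; B'(q) = 6q - 6 vanishes at q ∈ {1}.
Local minima of A (where A''>0): A(-4)=-1536, A(2)=-240. Local minima of B: B(1)=-3.
So the global minimum of g is A(-4) + B(1) − 3 = -1536 − 3 − 3 = -1542, attained at (-4, 1).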